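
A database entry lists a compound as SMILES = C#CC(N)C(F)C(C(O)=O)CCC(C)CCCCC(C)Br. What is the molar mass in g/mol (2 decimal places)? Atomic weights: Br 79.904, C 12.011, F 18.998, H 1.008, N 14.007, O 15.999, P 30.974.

364.30 g/mol

First, the molecular formula is C16H27BrFNO2 (counting implicit H from valence).
  Br: 1 × 79.904 = 79.904
  C: 16 × 12.011 = 192.176
  F: 1 × 18.998 = 18.998
  H: 27 × 1.008 = 27.216
  N: 1 × 14.007 = 14.007
  O: 2 × 15.999 = 31.998
Sum: 1×79.904 + 16×12.011 + 1×18.998 + 27×1.008 + 1×14.007 + 2×15.999 = 364.299 → 364.30 g/mol.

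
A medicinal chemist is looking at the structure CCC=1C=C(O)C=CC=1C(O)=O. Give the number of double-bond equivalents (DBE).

Degree of unsaturation = (number of rings) + (number of π bonds).
Ring closures in the SMILES: 1.
π bonds: 4 double bonds (each 1 DoU) → 4 DoU from unsaturation.
Total DoU = 1 + 4 = 5.

5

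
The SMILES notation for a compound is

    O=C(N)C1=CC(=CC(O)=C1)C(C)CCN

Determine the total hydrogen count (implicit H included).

16

Walk through each heavy atom and fill implicit hydrogens from standard valence (C 4, N 3, O 2, S 2, halogen 1):
  atom 1: O, bond orders sum to 2 (valence 2) → 0 H
  atom 2: C, bond orders sum to 4 (valence 4) → 0 H
  atom 3: N, bond orders sum to 1 (valence 3) → 2 H
  atom 4: C, bond orders sum to 4 (valence 4) → 0 H
  atom 5: C, bond orders sum to 3 (valence 4) → 1 H
  atom 6: C, bond orders sum to 4 (valence 4) → 0 H
  atom 7: C, bond orders sum to 3 (valence 4) → 1 H
  atom 8: C, bond orders sum to 4 (valence 4) → 0 H
  atom 9: O, bond orders sum to 1 (valence 2) → 1 H
  atom 10: C, bond orders sum to 3 (valence 4) → 1 H
  atom 11: C, bond orders sum to 3 (valence 4) → 1 H
  atom 12: C, bond orders sum to 1 (valence 4) → 3 H
  atom 13: C, bond orders sum to 2 (valence 4) → 2 H
  atom 14: C, bond orders sum to 2 (valence 4) → 2 H
  atom 15: N, bond orders sum to 1 (valence 3) → 2 H
Total hydrogens: 16.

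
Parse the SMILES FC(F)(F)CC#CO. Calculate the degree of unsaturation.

Degree of unsaturation = (number of rings) + (number of π bonds).
Ring closures in the SMILES: 0.
π bonds: 1 triple bond (each 2 DoU) → 2 DoU from unsaturation.
Total DoU = 0 + 2 = 2.

2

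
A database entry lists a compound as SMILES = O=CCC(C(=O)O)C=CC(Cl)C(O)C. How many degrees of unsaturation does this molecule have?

Degree of unsaturation = (number of rings) + (number of π bonds).
Ring closures in the SMILES: 0.
π bonds: 3 double bonds (each 1 DoU) → 3 DoU from unsaturation.
Total DoU = 0 + 3 = 3.

3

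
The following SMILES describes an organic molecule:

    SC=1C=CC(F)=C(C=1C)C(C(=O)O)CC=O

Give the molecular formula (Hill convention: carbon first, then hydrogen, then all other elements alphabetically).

Walk through each heavy atom and fill implicit hydrogens from standard valence (C 4, N 3, O 2, S 2, halogen 1):
  atom 1: S, bond orders sum to 1 (valence 2) → 1 H
  atom 2: C, bond orders sum to 4 (valence 4) → 0 H
  atom 3: C, bond orders sum to 3 (valence 4) → 1 H
  atom 4: C, bond orders sum to 3 (valence 4) → 1 H
  atom 5: C, bond orders sum to 4 (valence 4) → 0 H
  atom 6: F (halogen, monovalent) → 0 H
  atom 7: C, bond orders sum to 4 (valence 4) → 0 H
  atom 8: C, bond orders sum to 4 (valence 4) → 0 H
  atom 9: C, bond orders sum to 1 (valence 4) → 3 H
  atom 10: C, bond orders sum to 3 (valence 4) → 1 H
  atom 11: C, bond orders sum to 4 (valence 4) → 0 H
  atom 12: O, bond orders sum to 2 (valence 2) → 0 H
  atom 13: O, bond orders sum to 1 (valence 2) → 1 H
  atom 14: C, bond orders sum to 2 (valence 4) → 2 H
  atom 15: C, bond orders sum to 3 (valence 4) → 1 H
  atom 16: O, bond orders sum to 2 (valence 2) → 0 H
Totals → C:11, H:11, F:1, O:3, S:1.
In Hill order: C11H11FO3S.

C11H11FO3S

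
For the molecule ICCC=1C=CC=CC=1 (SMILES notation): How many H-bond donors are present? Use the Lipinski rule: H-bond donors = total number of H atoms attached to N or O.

0

Donors: find every N or O and count the H atoms it carries.
  (no N or O atoms present)
Lipinski HBD = 0.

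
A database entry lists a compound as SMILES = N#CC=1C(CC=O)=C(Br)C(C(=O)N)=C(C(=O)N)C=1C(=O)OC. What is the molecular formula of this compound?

C13H10BrN3O5

Walk through each heavy atom and fill implicit hydrogens from standard valence (C 4, N 3, O 2, S 2, halogen 1):
  atom 1: N, bond orders sum to 3 (valence 3) → 0 H
  atom 2: C, bond orders sum to 4 (valence 4) → 0 H
  atom 3: C, bond orders sum to 4 (valence 4) → 0 H
  atom 4: C, bond orders sum to 4 (valence 4) → 0 H
  atom 5: C, bond orders sum to 2 (valence 4) → 2 H
  atom 6: C, bond orders sum to 3 (valence 4) → 1 H
  atom 7: O, bond orders sum to 2 (valence 2) → 0 H
  atom 8: C, bond orders sum to 4 (valence 4) → 0 H
  atom 9: Br (halogen, monovalent) → 0 H
  atom 10: C, bond orders sum to 4 (valence 4) → 0 H
  atom 11: C, bond orders sum to 4 (valence 4) → 0 H
  atom 12: O, bond orders sum to 2 (valence 2) → 0 H
  atom 13: N, bond orders sum to 1 (valence 3) → 2 H
  atom 14: C, bond orders sum to 4 (valence 4) → 0 H
  atom 15: C, bond orders sum to 4 (valence 4) → 0 H
  atom 16: O, bond orders sum to 2 (valence 2) → 0 H
  atom 17: N, bond orders sum to 1 (valence 3) → 2 H
  atom 18: C, bond orders sum to 4 (valence 4) → 0 H
  atom 19: C, bond orders sum to 4 (valence 4) → 0 H
  atom 20: O, bond orders sum to 2 (valence 2) → 0 H
  atom 21: O, bond orders sum to 2 (valence 2) → 0 H
  atom 22: C, bond orders sum to 1 (valence 4) → 3 H
Totals → C:13, H:10, Br:1, N:3, O:5.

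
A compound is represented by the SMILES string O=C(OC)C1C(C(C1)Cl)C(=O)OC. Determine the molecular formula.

C8H11ClO4

Walk through each heavy atom and fill implicit hydrogens from standard valence (C 4, N 3, O 2, S 2, halogen 1):
  atom 1: O, bond orders sum to 2 (valence 2) → 0 H
  atom 2: C, bond orders sum to 4 (valence 4) → 0 H
  atom 3: O, bond orders sum to 2 (valence 2) → 0 H
  atom 4: C, bond orders sum to 1 (valence 4) → 3 H
  atom 5: C, bond orders sum to 3 (valence 4) → 1 H
  atom 6: C, bond orders sum to 3 (valence 4) → 1 H
  atom 7: C, bond orders sum to 3 (valence 4) → 1 H
  atom 8: C, bond orders sum to 2 (valence 4) → 2 H
  atom 9: Cl (halogen, monovalent) → 0 H
  atom 10: C, bond orders sum to 4 (valence 4) → 0 H
  atom 11: O, bond orders sum to 2 (valence 2) → 0 H
  atom 12: O, bond orders sum to 2 (valence 2) → 0 H
  atom 13: C, bond orders sum to 1 (valence 4) → 3 H
Totals → C:8, H:11, Cl:1, O:4.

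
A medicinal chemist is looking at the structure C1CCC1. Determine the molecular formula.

Walk through each heavy atom and fill implicit hydrogens from standard valence (C 4, N 3, O 2, S 2, halogen 1):
  atom 1: C, bond orders sum to 2 (valence 4) → 2 H
  atom 2: C, bond orders sum to 2 (valence 4) → 2 H
  atom 3: C, bond orders sum to 2 (valence 4) → 2 H
  atom 4: C, bond orders sum to 2 (valence 4) → 2 H
Totals → C:4, H:8.

C4H8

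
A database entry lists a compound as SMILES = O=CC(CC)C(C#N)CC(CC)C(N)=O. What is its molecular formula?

C11H18N2O2

Walk through each heavy atom and fill implicit hydrogens from standard valence (C 4, N 3, O 2, S 2, halogen 1):
  atom 1: O, bond orders sum to 2 (valence 2) → 0 H
  atom 2: C, bond orders sum to 3 (valence 4) → 1 H
  atom 3: C, bond orders sum to 3 (valence 4) → 1 H
  atom 4: C, bond orders sum to 2 (valence 4) → 2 H
  atom 5: C, bond orders sum to 1 (valence 4) → 3 H
  atom 6: C, bond orders sum to 3 (valence 4) → 1 H
  atom 7: C, bond orders sum to 4 (valence 4) → 0 H
  atom 8: N, bond orders sum to 3 (valence 3) → 0 H
  atom 9: C, bond orders sum to 2 (valence 4) → 2 H
  atom 10: C, bond orders sum to 3 (valence 4) → 1 H
  atom 11: C, bond orders sum to 2 (valence 4) → 2 H
  atom 12: C, bond orders sum to 1 (valence 4) → 3 H
  atom 13: C, bond orders sum to 4 (valence 4) → 0 H
  atom 14: N, bond orders sum to 1 (valence 3) → 2 H
  atom 15: O, bond orders sum to 2 (valence 2) → 0 H
Totals → C:11, H:18, N:2, O:2.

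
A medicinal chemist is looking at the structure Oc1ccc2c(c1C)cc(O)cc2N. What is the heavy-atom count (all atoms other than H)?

Every atom symbol written in the SMILES (organic subset) is one heavy atom; implicit H are not written.
Heavy atoms by element → C:11, N:1, O:2.
Total: 14.

14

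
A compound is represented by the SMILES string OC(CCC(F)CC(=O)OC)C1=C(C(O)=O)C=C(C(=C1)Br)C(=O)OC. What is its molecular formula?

C16H18BrFO7

Walk through each heavy atom and fill implicit hydrogens from standard valence (C 4, N 3, O 2, S 2, halogen 1):
  atom 1: O, bond orders sum to 1 (valence 2) → 1 H
  atom 2: C, bond orders sum to 3 (valence 4) → 1 H
  atom 3: C, bond orders sum to 2 (valence 4) → 2 H
  atom 4: C, bond orders sum to 2 (valence 4) → 2 H
  atom 5: C, bond orders sum to 3 (valence 4) → 1 H
  atom 6: F (halogen, monovalent) → 0 H
  atom 7: C, bond orders sum to 2 (valence 4) → 2 H
  atom 8: C, bond orders sum to 4 (valence 4) → 0 H
  atom 9: O, bond orders sum to 2 (valence 2) → 0 H
  atom 10: O, bond orders sum to 2 (valence 2) → 0 H
  atom 11: C, bond orders sum to 1 (valence 4) → 3 H
  atom 12: C, bond orders sum to 4 (valence 4) → 0 H
  atom 13: C, bond orders sum to 4 (valence 4) → 0 H
  atom 14: C, bond orders sum to 4 (valence 4) → 0 H
  atom 15: O, bond orders sum to 1 (valence 2) → 1 H
  atom 16: O, bond orders sum to 2 (valence 2) → 0 H
  atom 17: C, bond orders sum to 3 (valence 4) → 1 H
  atom 18: C, bond orders sum to 4 (valence 4) → 0 H
  atom 19: C, bond orders sum to 4 (valence 4) → 0 H
  atom 20: C, bond orders sum to 3 (valence 4) → 1 H
  atom 21: Br (halogen, monovalent) → 0 H
  atom 22: C, bond orders sum to 4 (valence 4) → 0 H
  atom 23: O, bond orders sum to 2 (valence 2) → 0 H
  atom 24: O, bond orders sum to 2 (valence 2) → 0 H
  atom 25: C, bond orders sum to 1 (valence 4) → 3 H
Totals → C:16, H:18, Br:1, F:1, O:7.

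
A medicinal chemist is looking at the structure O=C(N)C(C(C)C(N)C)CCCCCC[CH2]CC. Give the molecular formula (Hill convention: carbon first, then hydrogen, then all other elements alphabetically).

Walk through each heavy atom and fill implicit hydrogens from standard valence (C 4, N 3, O 2, S 2, halogen 1):
  atom 1: O, bond orders sum to 2 (valence 2) → 0 H
  atom 2: C, bond orders sum to 4 (valence 4) → 0 H
  atom 3: N, bond orders sum to 1 (valence 3) → 2 H
  atom 4: C, bond orders sum to 3 (valence 4) → 1 H
  atom 5: C, bond orders sum to 3 (valence 4) → 1 H
  atom 6: C, bond orders sum to 1 (valence 4) → 3 H
  atom 7: C, bond orders sum to 3 (valence 4) → 1 H
  atom 8: N, bond orders sum to 1 (valence 3) → 2 H
  atom 9: C, bond orders sum to 1 (valence 4) → 3 H
  atom 10: C, bond orders sum to 2 (valence 4) → 2 H
  atom 11: C, bond orders sum to 2 (valence 4) → 2 H
  atom 12: C, bond orders sum to 2 (valence 4) → 2 H
  atom 13: C, bond orders sum to 2 (valence 4) → 2 H
  atom 14: C, bond orders sum to 2 (valence 4) → 2 H
  atom 15: C, bond orders sum to 2 (valence 4) → 2 H
  atom 16: C with explicit H count 2
  atom 17: C, bond orders sum to 2 (valence 4) → 2 H
  atom 18: C, bond orders sum to 1 (valence 4) → 3 H
Totals → C:15, H:32, N:2, O:1.

C15H32N2O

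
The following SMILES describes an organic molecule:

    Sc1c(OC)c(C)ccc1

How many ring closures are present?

In SMILES, each pair of matching ring-closure digits denotes one ring-closing bond; the number of such bonds equals the number of independent rings.
Ring-closure bonds here: 1.

1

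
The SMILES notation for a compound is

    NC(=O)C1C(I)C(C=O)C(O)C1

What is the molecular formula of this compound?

Walk through each heavy atom and fill implicit hydrogens from standard valence (C 4, N 3, O 2, S 2, halogen 1):
  atom 1: N, bond orders sum to 1 (valence 3) → 2 H
  atom 2: C, bond orders sum to 4 (valence 4) → 0 H
  atom 3: O, bond orders sum to 2 (valence 2) → 0 H
  atom 4: C, bond orders sum to 3 (valence 4) → 1 H
  atom 5: C, bond orders sum to 3 (valence 4) → 1 H
  atom 6: I (halogen, monovalent) → 0 H
  atom 7: C, bond orders sum to 3 (valence 4) → 1 H
  atom 8: C, bond orders sum to 3 (valence 4) → 1 H
  atom 9: O, bond orders sum to 2 (valence 2) → 0 H
  atom 10: C, bond orders sum to 3 (valence 4) → 1 H
  atom 11: O, bond orders sum to 1 (valence 2) → 1 H
  atom 12: C, bond orders sum to 2 (valence 4) → 2 H
Totals → C:7, H:10, I:1, N:1, O:3.

C7H10INO3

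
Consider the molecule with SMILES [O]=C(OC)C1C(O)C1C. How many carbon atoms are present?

Count every carbon token in the SMILES (each C, including those in ring-closure positions and inside branches).
Carbon count: 6.

6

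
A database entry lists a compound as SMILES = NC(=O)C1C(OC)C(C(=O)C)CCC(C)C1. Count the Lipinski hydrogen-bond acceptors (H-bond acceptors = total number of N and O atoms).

4

N atoms: 1; O atoms: 3.
Lipinski HBA = 1 + 3 = 4.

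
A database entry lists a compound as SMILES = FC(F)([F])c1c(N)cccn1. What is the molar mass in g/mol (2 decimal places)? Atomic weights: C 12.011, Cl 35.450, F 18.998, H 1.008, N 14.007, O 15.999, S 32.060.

First, the molecular formula is C6H5F3N2 (counting implicit H from valence).
  C: 6 × 12.011 = 72.066
  F: 3 × 18.998 = 56.994
  H: 5 × 1.008 = 5.040
  N: 2 × 14.007 = 28.014
Sum: 6×12.011 + 3×18.998 + 5×1.008 + 2×14.007 = 162.114 → 162.11 g/mol.

162.11 g/mol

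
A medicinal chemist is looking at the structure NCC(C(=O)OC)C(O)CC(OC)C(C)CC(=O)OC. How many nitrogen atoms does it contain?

1

Scan the SMILES for N atoms (remember two-letter symbols like Cl and Br are single atoms).
Nitrogen count: 1.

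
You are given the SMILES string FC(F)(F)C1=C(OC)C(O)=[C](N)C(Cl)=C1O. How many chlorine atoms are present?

1

Scan the SMILES for Cl atoms (remember two-letter symbols like Cl and Br are single atoms).
Chlorine count: 1.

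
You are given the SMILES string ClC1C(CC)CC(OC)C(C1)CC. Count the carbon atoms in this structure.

11

Count every carbon token in the SMILES (each C, including those in ring-closure positions and inside branches).
Carbon count: 11.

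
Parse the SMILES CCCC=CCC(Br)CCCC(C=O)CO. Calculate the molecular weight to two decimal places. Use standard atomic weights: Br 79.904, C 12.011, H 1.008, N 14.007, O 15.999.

291.23 g/mol

First, the molecular formula is C13H23BrO2 (counting implicit H from valence).
  Br: 1 × 79.904 = 79.904
  C: 13 × 12.011 = 156.143
  H: 23 × 1.008 = 23.184
  O: 2 × 15.999 = 31.998
Sum: 1×79.904 + 13×12.011 + 23×1.008 + 2×15.999 = 291.229 → 291.23 g/mol.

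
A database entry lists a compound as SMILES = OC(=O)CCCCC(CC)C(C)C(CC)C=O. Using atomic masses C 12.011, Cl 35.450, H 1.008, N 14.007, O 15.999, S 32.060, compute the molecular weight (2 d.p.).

242.36 g/mol

First, the molecular formula is C14H26O3 (counting implicit H from valence).
  C: 14 × 12.011 = 168.154
  H: 26 × 1.008 = 26.208
  O: 3 × 15.999 = 47.997
Sum: 14×12.011 + 26×1.008 + 3×15.999 = 242.359 → 242.36 g/mol.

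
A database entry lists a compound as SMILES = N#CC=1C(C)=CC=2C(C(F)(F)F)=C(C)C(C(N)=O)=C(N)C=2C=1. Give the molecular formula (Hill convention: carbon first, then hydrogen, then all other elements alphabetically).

Walk through each heavy atom and fill implicit hydrogens from standard valence (C 4, N 3, O 2, S 2, halogen 1):
  atom 1: N, bond orders sum to 3 (valence 3) → 0 H
  atom 2: C, bond orders sum to 4 (valence 4) → 0 H
  atom 3: C, bond orders sum to 4 (valence 4) → 0 H
  atom 4: C, bond orders sum to 4 (valence 4) → 0 H
  atom 5: C, bond orders sum to 1 (valence 4) → 3 H
  atom 6: C, bond orders sum to 3 (valence 4) → 1 H
  atom 7: C, bond orders sum to 4 (valence 4) → 0 H
  atom 8: C, bond orders sum to 4 (valence 4) → 0 H
  atom 9: C, bond orders sum to 4 (valence 4) → 0 H
  atom 10: F (halogen, monovalent) → 0 H
  atom 11: F (halogen, monovalent) → 0 H
  atom 12: F (halogen, monovalent) → 0 H
  atom 13: C, bond orders sum to 4 (valence 4) → 0 H
  atom 14: C, bond orders sum to 1 (valence 4) → 3 H
  atom 15: C, bond orders sum to 4 (valence 4) → 0 H
  atom 16: C, bond orders sum to 4 (valence 4) → 0 H
  atom 17: N, bond orders sum to 1 (valence 3) → 2 H
  atom 18: O, bond orders sum to 2 (valence 2) → 0 H
  atom 19: C, bond orders sum to 4 (valence 4) → 0 H
  atom 20: N, bond orders sum to 1 (valence 3) → 2 H
  atom 21: C, bond orders sum to 4 (valence 4) → 0 H
  atom 22: C, bond orders sum to 3 (valence 4) → 1 H
Totals → C:15, H:12, F:3, N:3, O:1.
In Hill order: C15H12F3N3O.

C15H12F3N3O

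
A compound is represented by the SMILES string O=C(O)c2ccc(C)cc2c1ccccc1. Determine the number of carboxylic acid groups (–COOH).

The carboxylic acid motif appears at heavy-atom position 2 in the SMILES.
Carboxylic acid count: 1.

1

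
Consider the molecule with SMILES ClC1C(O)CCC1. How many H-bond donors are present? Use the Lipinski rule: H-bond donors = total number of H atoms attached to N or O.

Donors: find every N or O and count the H atoms it carries.
  atom 4 (O): bond orders sum to 1 → 1 H
Lipinski HBD = 1.

1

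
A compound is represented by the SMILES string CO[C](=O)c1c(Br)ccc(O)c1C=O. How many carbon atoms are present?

Count every carbon token in the SMILES (each C, including those in ring-closure positions and inside branches).
Carbon count: 9.

9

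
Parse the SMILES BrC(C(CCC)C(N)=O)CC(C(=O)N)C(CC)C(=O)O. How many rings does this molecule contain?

In SMILES, each pair of matching ring-closure digits denotes one ring-closing bond; the number of such bonds equals the number of independent rings.
Ring-closure bonds here: 0.

0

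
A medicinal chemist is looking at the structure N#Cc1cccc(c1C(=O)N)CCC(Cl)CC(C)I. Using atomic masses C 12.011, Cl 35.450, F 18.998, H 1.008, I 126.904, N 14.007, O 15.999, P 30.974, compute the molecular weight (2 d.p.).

390.65 g/mol

First, the molecular formula is C14H16ClIN2O (counting implicit H from valence).
  C: 14 × 12.011 = 168.154
  Cl: 1 × 35.450 = 35.450
  H: 16 × 1.008 = 16.128
  I: 1 × 126.904 = 126.904
  N: 2 × 14.007 = 28.014
  O: 1 × 15.999 = 15.999
Sum: 14×12.011 + 1×35.450 + 16×1.008 + 1×126.904 + 2×14.007 + 1×15.999 = 390.649 → 390.65 g/mol.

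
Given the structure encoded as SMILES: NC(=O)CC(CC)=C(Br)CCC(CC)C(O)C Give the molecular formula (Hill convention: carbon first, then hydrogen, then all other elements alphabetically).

Walk through each heavy atom and fill implicit hydrogens from standard valence (C 4, N 3, O 2, S 2, halogen 1):
  atom 1: N, bond orders sum to 1 (valence 3) → 2 H
  atom 2: C, bond orders sum to 4 (valence 4) → 0 H
  atom 3: O, bond orders sum to 2 (valence 2) → 0 H
  atom 4: C, bond orders sum to 2 (valence 4) → 2 H
  atom 5: C, bond orders sum to 4 (valence 4) → 0 H
  atom 6: C, bond orders sum to 2 (valence 4) → 2 H
  atom 7: C, bond orders sum to 1 (valence 4) → 3 H
  atom 8: C, bond orders sum to 4 (valence 4) → 0 H
  atom 9: Br (halogen, monovalent) → 0 H
  atom 10: C, bond orders sum to 2 (valence 4) → 2 H
  atom 11: C, bond orders sum to 2 (valence 4) → 2 H
  atom 12: C, bond orders sum to 3 (valence 4) → 1 H
  atom 13: C, bond orders sum to 2 (valence 4) → 2 H
  atom 14: C, bond orders sum to 1 (valence 4) → 3 H
  atom 15: C, bond orders sum to 3 (valence 4) → 1 H
  atom 16: O, bond orders sum to 1 (valence 2) → 1 H
  atom 17: C, bond orders sum to 1 (valence 4) → 3 H
Totals → C:13, H:24, Br:1, N:1, O:2.
In Hill order: C13H24BrNO2.

C13H24BrNO2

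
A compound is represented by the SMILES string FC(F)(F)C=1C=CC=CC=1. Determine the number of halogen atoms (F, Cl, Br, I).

3

Halogen atoms appear at heavy-atom positions 1, 3, 4 (3×F).
Halogen count: 3.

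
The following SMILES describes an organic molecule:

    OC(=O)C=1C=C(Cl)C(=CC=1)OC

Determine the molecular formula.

C8H7ClO3

Walk through each heavy atom and fill implicit hydrogens from standard valence (C 4, N 3, O 2, S 2, halogen 1):
  atom 1: O, bond orders sum to 1 (valence 2) → 1 H
  atom 2: C, bond orders sum to 4 (valence 4) → 0 H
  atom 3: O, bond orders sum to 2 (valence 2) → 0 H
  atom 4: C, bond orders sum to 4 (valence 4) → 0 H
  atom 5: C, bond orders sum to 3 (valence 4) → 1 H
  atom 6: C, bond orders sum to 4 (valence 4) → 0 H
  atom 7: Cl (halogen, monovalent) → 0 H
  atom 8: C, bond orders sum to 4 (valence 4) → 0 H
  atom 9: C, bond orders sum to 3 (valence 4) → 1 H
  atom 10: C, bond orders sum to 3 (valence 4) → 1 H
  atom 11: O, bond orders sum to 2 (valence 2) → 0 H
  atom 12: C, bond orders sum to 1 (valence 4) → 3 H
Totals → C:8, H:7, Cl:1, O:3.
In Hill order: C8H7ClO3.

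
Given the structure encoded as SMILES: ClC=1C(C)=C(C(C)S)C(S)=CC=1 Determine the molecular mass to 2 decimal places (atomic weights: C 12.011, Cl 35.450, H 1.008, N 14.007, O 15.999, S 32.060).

First, the molecular formula is C9H11ClS2 (counting implicit H from valence).
  C: 9 × 12.011 = 108.099
  Cl: 1 × 35.450 = 35.450
  H: 11 × 1.008 = 11.088
  S: 2 × 32.060 = 64.120
Sum: 9×12.011 + 1×35.450 + 11×1.008 + 2×32.060 = 218.757 → 218.76 g/mol.

218.76 g/mol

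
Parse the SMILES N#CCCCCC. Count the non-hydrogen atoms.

Every atom symbol written in the SMILES (organic subset) is one heavy atom; implicit H are not written.
Heavy atoms by element → C:6, N:1.
Total: 7.

7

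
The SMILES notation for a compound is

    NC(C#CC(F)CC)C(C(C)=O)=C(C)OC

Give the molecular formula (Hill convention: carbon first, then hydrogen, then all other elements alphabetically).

C12H18FNO2

Walk through each heavy atom and fill implicit hydrogens from standard valence (C 4, N 3, O 2, S 2, halogen 1):
  atom 1: N, bond orders sum to 1 (valence 3) → 2 H
  atom 2: C, bond orders sum to 3 (valence 4) → 1 H
  atom 3: C, bond orders sum to 4 (valence 4) → 0 H
  atom 4: C, bond orders sum to 4 (valence 4) → 0 H
  atom 5: C, bond orders sum to 3 (valence 4) → 1 H
  atom 6: F (halogen, monovalent) → 0 H
  atom 7: C, bond orders sum to 2 (valence 4) → 2 H
  atom 8: C, bond orders sum to 1 (valence 4) → 3 H
  atom 9: C, bond orders sum to 4 (valence 4) → 0 H
  atom 10: C, bond orders sum to 4 (valence 4) → 0 H
  atom 11: C, bond orders sum to 1 (valence 4) → 3 H
  atom 12: O, bond orders sum to 2 (valence 2) → 0 H
  atom 13: C, bond orders sum to 4 (valence 4) → 0 H
  atom 14: C, bond orders sum to 1 (valence 4) → 3 H
  atom 15: O, bond orders sum to 2 (valence 2) → 0 H
  atom 16: C, bond orders sum to 1 (valence 4) → 3 H
Totals → C:12, H:18, F:1, N:1, O:2.
In Hill order: C12H18FNO2.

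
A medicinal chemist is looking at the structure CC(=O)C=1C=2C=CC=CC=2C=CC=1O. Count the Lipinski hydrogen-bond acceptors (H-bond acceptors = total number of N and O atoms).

N atoms: 0; O atoms: 2.
Lipinski HBA = 0 + 2 = 2.

2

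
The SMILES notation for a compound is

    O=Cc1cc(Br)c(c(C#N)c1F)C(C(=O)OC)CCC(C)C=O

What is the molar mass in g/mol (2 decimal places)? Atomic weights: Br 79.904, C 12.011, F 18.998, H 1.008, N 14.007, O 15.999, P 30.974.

First, the molecular formula is C16H15BrFNO4 (counting implicit H from valence).
  Br: 1 × 79.904 = 79.904
  C: 16 × 12.011 = 192.176
  F: 1 × 18.998 = 18.998
  H: 15 × 1.008 = 15.120
  N: 1 × 14.007 = 14.007
  O: 4 × 15.999 = 63.996
Sum: 1×79.904 + 16×12.011 + 1×18.998 + 15×1.008 + 1×14.007 + 4×15.999 = 384.201 → 384.20 g/mol.

384.20 g/mol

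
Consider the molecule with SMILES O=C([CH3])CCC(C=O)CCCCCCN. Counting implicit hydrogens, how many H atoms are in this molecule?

23

Walk through each heavy atom and fill implicit hydrogens from standard valence (C 4, N 3, O 2, S 2, halogen 1):
  atom 1: O, bond orders sum to 2 (valence 2) → 0 H
  atom 2: C, bond orders sum to 4 (valence 4) → 0 H
  atom 3: C with explicit H count 3
  atom 4: C, bond orders sum to 2 (valence 4) → 2 H
  atom 5: C, bond orders sum to 2 (valence 4) → 2 H
  atom 6: C, bond orders sum to 3 (valence 4) → 1 H
  atom 7: C, bond orders sum to 3 (valence 4) → 1 H
  atom 8: O, bond orders sum to 2 (valence 2) → 0 H
  atom 9: C, bond orders sum to 2 (valence 4) → 2 H
  atom 10: C, bond orders sum to 2 (valence 4) → 2 H
  atom 11: C, bond orders sum to 2 (valence 4) → 2 H
  atom 12: C, bond orders sum to 2 (valence 4) → 2 H
  atom 13: C, bond orders sum to 2 (valence 4) → 2 H
  atom 14: C, bond orders sum to 2 (valence 4) → 2 H
  atom 15: N, bond orders sum to 1 (valence 3) → 2 H
Total hydrogens: 23.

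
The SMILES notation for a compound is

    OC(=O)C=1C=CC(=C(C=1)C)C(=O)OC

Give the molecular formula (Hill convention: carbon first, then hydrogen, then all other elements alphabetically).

C10H10O4

Walk through each heavy atom and fill implicit hydrogens from standard valence (C 4, N 3, O 2, S 2, halogen 1):
  atom 1: O, bond orders sum to 1 (valence 2) → 1 H
  atom 2: C, bond orders sum to 4 (valence 4) → 0 H
  atom 3: O, bond orders sum to 2 (valence 2) → 0 H
  atom 4: C, bond orders sum to 4 (valence 4) → 0 H
  atom 5: C, bond orders sum to 3 (valence 4) → 1 H
  atom 6: C, bond orders sum to 3 (valence 4) → 1 H
  atom 7: C, bond orders sum to 4 (valence 4) → 0 H
  atom 8: C, bond orders sum to 4 (valence 4) → 0 H
  atom 9: C, bond orders sum to 3 (valence 4) → 1 H
  atom 10: C, bond orders sum to 1 (valence 4) → 3 H
  atom 11: C, bond orders sum to 4 (valence 4) → 0 H
  atom 12: O, bond orders sum to 2 (valence 2) → 0 H
  atom 13: O, bond orders sum to 2 (valence 2) → 0 H
  atom 14: C, bond orders sum to 1 (valence 4) → 3 H
Totals → C:10, H:10, O:4.
In Hill order: C10H10O4.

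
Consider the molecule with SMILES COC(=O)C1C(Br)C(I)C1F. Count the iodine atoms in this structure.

1

Scan the SMILES for I atoms (remember two-letter symbols like Cl and Br are single atoms).
Iodine count: 1.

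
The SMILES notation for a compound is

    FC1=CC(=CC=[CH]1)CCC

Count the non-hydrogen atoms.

10

Every atom symbol written in the SMILES (organic subset) is one heavy atom; implicit H are not written.
Heavy atoms by element → C:9, F:1.
Total: 10.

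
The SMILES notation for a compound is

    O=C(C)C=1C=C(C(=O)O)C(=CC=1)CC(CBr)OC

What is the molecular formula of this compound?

C13H15BrO4

Walk through each heavy atom and fill implicit hydrogens from standard valence (C 4, N 3, O 2, S 2, halogen 1):
  atom 1: O, bond orders sum to 2 (valence 2) → 0 H
  atom 2: C, bond orders sum to 4 (valence 4) → 0 H
  atom 3: C, bond orders sum to 1 (valence 4) → 3 H
  atom 4: C, bond orders sum to 4 (valence 4) → 0 H
  atom 5: C, bond orders sum to 3 (valence 4) → 1 H
  atom 6: C, bond orders sum to 4 (valence 4) → 0 H
  atom 7: C, bond orders sum to 4 (valence 4) → 0 H
  atom 8: O, bond orders sum to 2 (valence 2) → 0 H
  atom 9: O, bond orders sum to 1 (valence 2) → 1 H
  atom 10: C, bond orders sum to 4 (valence 4) → 0 H
  atom 11: C, bond orders sum to 3 (valence 4) → 1 H
  atom 12: C, bond orders sum to 3 (valence 4) → 1 H
  atom 13: C, bond orders sum to 2 (valence 4) → 2 H
  atom 14: C, bond orders sum to 3 (valence 4) → 1 H
  atom 15: C, bond orders sum to 2 (valence 4) → 2 H
  atom 16: Br (halogen, monovalent) → 0 H
  atom 17: O, bond orders sum to 2 (valence 2) → 0 H
  atom 18: C, bond orders sum to 1 (valence 4) → 3 H
Totals → C:13, H:15, Br:1, O:4.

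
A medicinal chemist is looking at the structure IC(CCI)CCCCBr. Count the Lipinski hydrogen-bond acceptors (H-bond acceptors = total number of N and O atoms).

N atoms: 0; O atoms: 0.
Lipinski HBA = 0 + 0 = 0.

0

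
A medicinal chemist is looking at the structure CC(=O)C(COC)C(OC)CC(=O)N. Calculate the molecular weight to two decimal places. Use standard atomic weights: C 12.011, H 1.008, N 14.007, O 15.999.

203.24 g/mol

First, the molecular formula is C9H17NO4 (counting implicit H from valence).
  C: 9 × 12.011 = 108.099
  H: 17 × 1.008 = 17.136
  N: 1 × 14.007 = 14.007
  O: 4 × 15.999 = 63.996
Sum: 9×12.011 + 17×1.008 + 1×14.007 + 4×15.999 = 203.238 → 203.24 g/mol.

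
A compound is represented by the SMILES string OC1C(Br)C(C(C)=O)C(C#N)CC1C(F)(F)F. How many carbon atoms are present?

Count every carbon token in the SMILES (each C, including those in ring-closure positions and inside branches).
Carbon count: 10.

10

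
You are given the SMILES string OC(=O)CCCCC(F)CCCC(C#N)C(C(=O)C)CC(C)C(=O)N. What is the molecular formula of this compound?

Walk through each heavy atom and fill implicit hydrogens from standard valence (C 4, N 3, O 2, S 2, halogen 1):
  atom 1: O, bond orders sum to 1 (valence 2) → 1 H
  atom 2: C, bond orders sum to 4 (valence 4) → 0 H
  atom 3: O, bond orders sum to 2 (valence 2) → 0 H
  atom 4: C, bond orders sum to 2 (valence 4) → 2 H
  atom 5: C, bond orders sum to 2 (valence 4) → 2 H
  atom 6: C, bond orders sum to 2 (valence 4) → 2 H
  atom 7: C, bond orders sum to 2 (valence 4) → 2 H
  atom 8: C, bond orders sum to 3 (valence 4) → 1 H
  atom 9: F (halogen, monovalent) → 0 H
  atom 10: C, bond orders sum to 2 (valence 4) → 2 H
  atom 11: C, bond orders sum to 2 (valence 4) → 2 H
  atom 12: C, bond orders sum to 2 (valence 4) → 2 H
  atom 13: C, bond orders sum to 3 (valence 4) → 1 H
  atom 14: C, bond orders sum to 4 (valence 4) → 0 H
  atom 15: N, bond orders sum to 3 (valence 3) → 0 H
  atom 16: C, bond orders sum to 3 (valence 4) → 1 H
  atom 17: C, bond orders sum to 4 (valence 4) → 0 H
  atom 18: O, bond orders sum to 2 (valence 2) → 0 H
  atom 19: C, bond orders sum to 1 (valence 4) → 3 H
  atom 20: C, bond orders sum to 2 (valence 4) → 2 H
  atom 21: C, bond orders sum to 3 (valence 4) → 1 H
  atom 22: C, bond orders sum to 1 (valence 4) → 3 H
  atom 23: C, bond orders sum to 4 (valence 4) → 0 H
  atom 24: O, bond orders sum to 2 (valence 2) → 0 H
  atom 25: N, bond orders sum to 1 (valence 3) → 2 H
Totals → C:18, H:29, F:1, N:2, O:4.
In Hill order: C18H29FN2O4.

C18H29FN2O4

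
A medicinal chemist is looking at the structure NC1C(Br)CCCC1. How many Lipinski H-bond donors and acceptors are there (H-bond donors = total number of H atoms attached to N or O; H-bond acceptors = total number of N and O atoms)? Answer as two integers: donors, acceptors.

Donors: find every N or O and count the H atoms it carries.
  atom 1 (N): bond orders sum to 1 → 2 H
Lipinski HBD = 2.
Acceptors: N atoms = 1, O atoms = 0 → HBA = 1.

2, 1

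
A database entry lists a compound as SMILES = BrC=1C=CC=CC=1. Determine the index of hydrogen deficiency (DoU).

Degree of unsaturation = (number of rings) + (number of π bonds).
Ring closures in the SMILES: 1.
π bonds: 3 double bonds (each 1 DoU) → 3 DoU from unsaturation.
Total DoU = 1 + 3 = 4.

4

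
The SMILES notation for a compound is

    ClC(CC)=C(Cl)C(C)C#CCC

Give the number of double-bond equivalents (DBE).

3

Degree of unsaturation = (number of rings) + (number of π bonds).
Ring closures in the SMILES: 0.
π bonds: 1 double bond (each 1 DoU), 1 triple bond (each 2 DoU) → 3 DoU from unsaturation.
Total DoU = 0 + 3 = 3.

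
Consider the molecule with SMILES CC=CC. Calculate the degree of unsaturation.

1

Degree of unsaturation = (number of rings) + (number of π bonds).
Ring closures in the SMILES: 0.
π bonds: 1 double bond (each 1 DoU) → 1 DoU from unsaturation.
Total DoU = 0 + 1 = 1.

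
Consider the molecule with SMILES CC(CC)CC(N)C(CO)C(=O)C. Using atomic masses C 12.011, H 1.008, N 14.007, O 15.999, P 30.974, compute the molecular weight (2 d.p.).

First, the molecular formula is C10H21NO2 (counting implicit H from valence).
  C: 10 × 12.011 = 120.110
  H: 21 × 1.008 = 21.168
  N: 1 × 14.007 = 14.007
  O: 2 × 15.999 = 31.998
Sum: 10×12.011 + 21×1.008 + 1×14.007 + 2×15.999 = 187.283 → 187.28 g/mol.

187.28 g/mol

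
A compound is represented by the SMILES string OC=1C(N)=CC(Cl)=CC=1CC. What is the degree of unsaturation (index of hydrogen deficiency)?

4

Molecular formula: C8H10ClNO.
DoU = (2C + 2 + N − H − X) / 2, where X is the halogen count and O/S are ignored.
    = (2·8 + 2 + 1 − 10 − 1) / 2 = 8 / 2 = 4.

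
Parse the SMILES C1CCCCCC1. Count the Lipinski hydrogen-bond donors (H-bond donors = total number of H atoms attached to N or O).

Donors: find every N or O and count the H atoms it carries.
  (no N or O atoms present)
Lipinski HBD = 0.

0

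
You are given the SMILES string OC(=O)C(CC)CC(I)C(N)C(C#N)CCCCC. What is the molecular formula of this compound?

C14H25IN2O2

Walk through each heavy atom and fill implicit hydrogens from standard valence (C 4, N 3, O 2, S 2, halogen 1):
  atom 1: O, bond orders sum to 1 (valence 2) → 1 H
  atom 2: C, bond orders sum to 4 (valence 4) → 0 H
  atom 3: O, bond orders sum to 2 (valence 2) → 0 H
  atom 4: C, bond orders sum to 3 (valence 4) → 1 H
  atom 5: C, bond orders sum to 2 (valence 4) → 2 H
  atom 6: C, bond orders sum to 1 (valence 4) → 3 H
  atom 7: C, bond orders sum to 2 (valence 4) → 2 H
  atom 8: C, bond orders sum to 3 (valence 4) → 1 H
  atom 9: I (halogen, monovalent) → 0 H
  atom 10: C, bond orders sum to 3 (valence 4) → 1 H
  atom 11: N, bond orders sum to 1 (valence 3) → 2 H
  atom 12: C, bond orders sum to 3 (valence 4) → 1 H
  atom 13: C, bond orders sum to 4 (valence 4) → 0 H
  atom 14: N, bond orders sum to 3 (valence 3) → 0 H
  atom 15: C, bond orders sum to 2 (valence 4) → 2 H
  atom 16: C, bond orders sum to 2 (valence 4) → 2 H
  atom 17: C, bond orders sum to 2 (valence 4) → 2 H
  atom 18: C, bond orders sum to 2 (valence 4) → 2 H
  atom 19: C, bond orders sum to 1 (valence 4) → 3 H
Totals → C:14, H:25, I:1, N:2, O:2.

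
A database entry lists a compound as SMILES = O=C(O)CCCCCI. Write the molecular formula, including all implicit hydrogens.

Walk through each heavy atom and fill implicit hydrogens from standard valence (C 4, N 3, O 2, S 2, halogen 1):
  atom 1: O, bond orders sum to 2 (valence 2) → 0 H
  atom 2: C, bond orders sum to 4 (valence 4) → 0 H
  atom 3: O, bond orders sum to 1 (valence 2) → 1 H
  atom 4: C, bond orders sum to 2 (valence 4) → 2 H
  atom 5: C, bond orders sum to 2 (valence 4) → 2 H
  atom 6: C, bond orders sum to 2 (valence 4) → 2 H
  atom 7: C, bond orders sum to 2 (valence 4) → 2 H
  atom 8: C, bond orders sum to 2 (valence 4) → 2 H
  atom 9: I (halogen, monovalent) → 0 H
Totals → C:6, H:11, I:1, O:2.
In Hill order: C6H11IO2.

C6H11IO2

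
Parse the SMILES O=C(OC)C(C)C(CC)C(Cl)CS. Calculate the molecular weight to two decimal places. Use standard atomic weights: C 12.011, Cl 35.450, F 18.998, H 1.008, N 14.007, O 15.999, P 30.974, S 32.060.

224.74 g/mol

First, the molecular formula is C9H17ClO2S (counting implicit H from valence).
  C: 9 × 12.011 = 108.099
  Cl: 1 × 35.450 = 35.450
  H: 17 × 1.008 = 17.136
  O: 2 × 15.999 = 31.998
  S: 1 × 32.060 = 32.060
Sum: 9×12.011 + 1×35.450 + 17×1.008 + 2×15.999 + 1×32.060 = 224.743 → 224.74 g/mol.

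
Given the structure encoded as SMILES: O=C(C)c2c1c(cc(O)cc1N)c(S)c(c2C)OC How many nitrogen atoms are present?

Scan the SMILES for N atoms (remember two-letter symbols like Cl and Br are single atoms).
Nitrogen count: 1.

1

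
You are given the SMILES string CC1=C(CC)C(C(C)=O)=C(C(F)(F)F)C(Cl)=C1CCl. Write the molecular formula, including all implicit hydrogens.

C13H13Cl2F3O

Walk through each heavy atom and fill implicit hydrogens from standard valence (C 4, N 3, O 2, S 2, halogen 1):
  atom 1: C, bond orders sum to 1 (valence 4) → 3 H
  atom 2: C, bond orders sum to 4 (valence 4) → 0 H
  atom 3: C, bond orders sum to 4 (valence 4) → 0 H
  atom 4: C, bond orders sum to 2 (valence 4) → 2 H
  atom 5: C, bond orders sum to 1 (valence 4) → 3 H
  atom 6: C, bond orders sum to 4 (valence 4) → 0 H
  atom 7: C, bond orders sum to 4 (valence 4) → 0 H
  atom 8: C, bond orders sum to 1 (valence 4) → 3 H
  atom 9: O, bond orders sum to 2 (valence 2) → 0 H
  atom 10: C, bond orders sum to 4 (valence 4) → 0 H
  atom 11: C, bond orders sum to 4 (valence 4) → 0 H
  atom 12: F (halogen, monovalent) → 0 H
  atom 13: F (halogen, monovalent) → 0 H
  atom 14: F (halogen, monovalent) → 0 H
  atom 15: C, bond orders sum to 4 (valence 4) → 0 H
  atom 16: Cl (halogen, monovalent) → 0 H
  atom 17: C, bond orders sum to 4 (valence 4) → 0 H
  atom 18: C, bond orders sum to 2 (valence 4) → 2 H
  atom 19: Cl (halogen, monovalent) → 0 H
Totals → C:13, H:13, Cl:2, F:3, O:1.
In Hill order: C13H13Cl2F3O.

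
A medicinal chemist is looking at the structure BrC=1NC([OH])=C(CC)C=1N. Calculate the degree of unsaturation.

3

Molecular formula: C6H9BrN2O.
DoU = (2C + 2 + N − H − X) / 2, where X is the halogen count and O/S are ignored.
    = (2·6 + 2 + 2 − 9 − 1) / 2 = 6 / 2 = 3.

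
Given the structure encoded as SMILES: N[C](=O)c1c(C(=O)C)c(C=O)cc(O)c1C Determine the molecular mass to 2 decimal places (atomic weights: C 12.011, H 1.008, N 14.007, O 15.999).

First, the molecular formula is C11H11NO4 (counting implicit H from valence).
  C: 11 × 12.011 = 132.121
  H: 11 × 1.008 = 11.088
  N: 1 × 14.007 = 14.007
  O: 4 × 15.999 = 63.996
Sum: 11×12.011 + 11×1.008 + 1×14.007 + 4×15.999 = 221.212 → 221.21 g/mol.

221.21 g/mol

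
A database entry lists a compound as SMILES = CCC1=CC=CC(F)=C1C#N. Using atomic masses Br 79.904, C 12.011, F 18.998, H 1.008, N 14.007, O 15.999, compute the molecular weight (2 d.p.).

First, the molecular formula is C9H8FN (counting implicit H from valence).
  C: 9 × 12.011 = 108.099
  F: 1 × 18.998 = 18.998
  H: 8 × 1.008 = 8.064
  N: 1 × 14.007 = 14.007
Sum: 9×12.011 + 1×18.998 + 8×1.008 + 1×14.007 = 149.168 → 149.17 g/mol.

149.17 g/mol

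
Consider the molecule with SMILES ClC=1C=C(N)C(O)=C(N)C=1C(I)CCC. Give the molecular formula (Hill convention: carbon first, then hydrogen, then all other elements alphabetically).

Walk through each heavy atom and fill implicit hydrogens from standard valence (C 4, N 3, O 2, S 2, halogen 1):
  atom 1: Cl (halogen, monovalent) → 0 H
  atom 2: C, bond orders sum to 4 (valence 4) → 0 H
  atom 3: C, bond orders sum to 3 (valence 4) → 1 H
  atom 4: C, bond orders sum to 4 (valence 4) → 0 H
  atom 5: N, bond orders sum to 1 (valence 3) → 2 H
  atom 6: C, bond orders sum to 4 (valence 4) → 0 H
  atom 7: O, bond orders sum to 1 (valence 2) → 1 H
  atom 8: C, bond orders sum to 4 (valence 4) → 0 H
  atom 9: N, bond orders sum to 1 (valence 3) → 2 H
  atom 10: C, bond orders sum to 4 (valence 4) → 0 H
  atom 11: C, bond orders sum to 3 (valence 4) → 1 H
  atom 12: I (halogen, monovalent) → 0 H
  atom 13: C, bond orders sum to 2 (valence 4) → 2 H
  atom 14: C, bond orders sum to 2 (valence 4) → 2 H
  atom 15: C, bond orders sum to 1 (valence 4) → 3 H
Totals → C:10, H:14, Cl:1, I:1, N:2, O:1.
In Hill order: C10H14ClIN2O.

C10H14ClIN2O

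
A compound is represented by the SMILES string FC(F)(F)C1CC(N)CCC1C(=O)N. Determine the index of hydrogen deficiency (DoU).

Degree of unsaturation = (number of rings) + (number of π bonds).
Ring closures in the SMILES: 1.
π bonds: 1 double bond (each 1 DoU) → 1 DoU from unsaturation.
Total DoU = 1 + 1 = 2.

2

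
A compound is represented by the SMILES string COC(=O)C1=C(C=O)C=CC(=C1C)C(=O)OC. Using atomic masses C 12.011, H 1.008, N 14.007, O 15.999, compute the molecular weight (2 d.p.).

236.22 g/mol

First, the molecular formula is C12H12O5 (counting implicit H from valence).
  C: 12 × 12.011 = 144.132
  H: 12 × 1.008 = 12.096
  O: 5 × 15.999 = 79.995
Sum: 12×12.011 + 12×1.008 + 5×15.999 = 236.223 → 236.22 g/mol.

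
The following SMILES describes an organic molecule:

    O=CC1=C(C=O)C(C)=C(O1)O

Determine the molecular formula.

C7H6O4

Walk through each heavy atom and fill implicit hydrogens from standard valence (C 4, N 3, O 2, S 2, halogen 1):
  atom 1: O, bond orders sum to 2 (valence 2) → 0 H
  atom 2: C, bond orders sum to 3 (valence 4) → 1 H
  atom 3: C, bond orders sum to 4 (valence 4) → 0 H
  atom 4: C, bond orders sum to 4 (valence 4) → 0 H
  atom 5: C, bond orders sum to 3 (valence 4) → 1 H
  atom 6: O, bond orders sum to 2 (valence 2) → 0 H
  atom 7: C, bond orders sum to 4 (valence 4) → 0 H
  atom 8: C, bond orders sum to 1 (valence 4) → 3 H
  atom 9: C, bond orders sum to 4 (valence 4) → 0 H
  atom 10: O, bond orders sum to 2 (valence 2) → 0 H
  atom 11: O, bond orders sum to 1 (valence 2) → 1 H
Totals → C:7, H:6, O:4.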